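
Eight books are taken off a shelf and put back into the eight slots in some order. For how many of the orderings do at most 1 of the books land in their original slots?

29665

# with exactly i fixed is C(8,i)·!(8-i); sum over i=0..1:
  i=0: C(8,0)·!8 = 1·14833 = 14833
  i=1: C(8,1)·!7 = 8·1854 = 14832
Total = 29665.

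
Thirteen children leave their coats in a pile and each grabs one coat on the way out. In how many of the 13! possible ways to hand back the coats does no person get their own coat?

2290792932

Use !n = n·!(n-1) + (-1)^n.
!13 = 13·176214841 - 1 = 2290792932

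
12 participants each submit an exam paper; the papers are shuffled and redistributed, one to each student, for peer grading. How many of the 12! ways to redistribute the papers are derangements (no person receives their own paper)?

176214841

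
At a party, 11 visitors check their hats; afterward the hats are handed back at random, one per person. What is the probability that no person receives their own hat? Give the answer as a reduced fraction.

Favorable outcomes: !11 = 14684570.
Total outcomes: 11! = 39916800.
Probability = 14684570/39916800 = 1468457/3991680.

1468457/3991680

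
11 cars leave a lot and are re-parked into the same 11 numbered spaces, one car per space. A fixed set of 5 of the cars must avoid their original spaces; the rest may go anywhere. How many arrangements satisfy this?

Let A_j be the event that the j-th constrained one is fixed. By inclusion-exclusion over the 5 events:
Σ_{j=0}^{5} (-1)^j C(5,j)(11-j)!
= C(5,0)·11! - C(5,1)·10! + C(5,2)·9! - C(5,3)·8! + C(5,4)·7! - C(5,5)·6!
= 39916800 - 18144000 + 3628800 - 403200 + 25200 - 720
= 25022880

25022880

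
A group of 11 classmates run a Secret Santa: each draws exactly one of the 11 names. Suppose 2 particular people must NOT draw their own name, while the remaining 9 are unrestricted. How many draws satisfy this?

33022080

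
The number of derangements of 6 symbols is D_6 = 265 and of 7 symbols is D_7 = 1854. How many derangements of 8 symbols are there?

D_8 = (8-1)·(D_7 + D_6) = 7·(1854 + 265) = 7·2119 = 14833.

14833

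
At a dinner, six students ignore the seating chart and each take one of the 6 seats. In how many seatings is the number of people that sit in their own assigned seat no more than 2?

664

# with exactly i fixed is C(6,i)·!(6-i); sum over i=0..2:
  i=0: C(6,0)·!6 = 1·265 = 265
  i=1: C(6,1)·!5 = 6·44 = 264
  i=2: C(6,2)·!4 = 15·9 = 135
Total = 664.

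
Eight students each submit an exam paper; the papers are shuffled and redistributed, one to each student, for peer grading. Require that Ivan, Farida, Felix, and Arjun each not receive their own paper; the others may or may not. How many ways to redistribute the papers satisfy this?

24024

Inclusion-exclusion on the 4 forbidden self-matches:
Σ_{j=0}^{4} (-1)^j C(4,j)(8-j)!
= C(4,0)·8! - C(4,1)·7! + C(4,2)·6! - C(4,3)·5! + C(4,4)·4!
= 40320 - 20160 + 4320 - 480 + 24
= 24024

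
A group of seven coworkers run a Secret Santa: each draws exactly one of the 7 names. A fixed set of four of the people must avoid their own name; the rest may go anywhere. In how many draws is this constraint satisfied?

2790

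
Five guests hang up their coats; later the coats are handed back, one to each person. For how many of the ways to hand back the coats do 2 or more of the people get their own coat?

31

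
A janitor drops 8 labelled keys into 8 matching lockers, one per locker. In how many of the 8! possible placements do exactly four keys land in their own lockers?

Pick the 4 fixed positions: C(8,4) = 70 ways.
The other 4 form a derangement: !4 = 9.
Total: 70 × 9 = 630.

630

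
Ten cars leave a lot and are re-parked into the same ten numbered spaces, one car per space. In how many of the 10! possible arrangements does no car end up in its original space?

1334961

The number of derangements of 10 is !10 = Σ_{k=0}^{10} (-1)^k·10!/k!
= 10! - 10!/1! + 10!/2! - 10!/3! + 10!/4! - 10!/5! + 10!/6! - 10!/7! + 10!/8! - 10!/9! + 10!/10!
= 3628800 - 3628800 + 1814400 - 604800 + 151200 - 30240 + 5040 - 720 + 90 - 10 + 1
= 1334961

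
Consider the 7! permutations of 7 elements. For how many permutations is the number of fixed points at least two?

1331

# with exactly i fixed is C(7,i)·!(7-i); sum over i=2..7:
  i=2: C(7,2)·!5 = 21·44 = 924
  i=3: C(7,3)·!4 = 35·9 = 315
  i=4: C(7,4)·!3 = 35·2 = 70
  i=5: C(7,5)·!2 = 21·1 = 21
  i=6: C(7,6)·!1 = 7·0 = 0
  i=7: C(7,7)·!0 = 1·1 = 1
Total = 1331.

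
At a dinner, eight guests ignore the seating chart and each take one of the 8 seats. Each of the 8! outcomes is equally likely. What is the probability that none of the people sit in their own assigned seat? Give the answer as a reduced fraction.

2119/5760

Favorable outcomes: !8 = 14833.
Total outcomes: 8! = 40320.
Probability = 14833/40320 = 2119/5760.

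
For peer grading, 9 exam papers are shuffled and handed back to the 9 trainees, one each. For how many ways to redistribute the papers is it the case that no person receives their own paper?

The subfactorial !9 = [9!/e] (nearest integer).
9! = 362880, and 362880/e ≈ 133496.09, so !9 = 133496.

133496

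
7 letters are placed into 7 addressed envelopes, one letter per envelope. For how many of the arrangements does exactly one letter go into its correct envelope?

1855

Pick the single fixed position: C(7,1) = 7 ways.
The other 6 form a derangement: !6 = 265.
Total: 7 × 265 = 1855.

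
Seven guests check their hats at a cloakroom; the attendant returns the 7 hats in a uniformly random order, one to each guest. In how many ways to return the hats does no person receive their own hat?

Use !n = n·!(n-1) + (-1)^n.
!7 = 7·265 - 1 = 1854

1854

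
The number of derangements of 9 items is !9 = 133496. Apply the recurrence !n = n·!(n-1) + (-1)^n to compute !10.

1334961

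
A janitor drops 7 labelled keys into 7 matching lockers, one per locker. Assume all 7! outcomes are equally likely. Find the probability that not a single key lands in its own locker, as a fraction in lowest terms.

103/280

Favorable outcomes: !7 = 1854.
Total outcomes: 7! = 5040.
Probability = 1854/5040 = 103/280.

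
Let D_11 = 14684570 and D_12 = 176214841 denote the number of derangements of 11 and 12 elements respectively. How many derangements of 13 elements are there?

D_13 = (13-1)·(D_12 + D_11) = 12·(176214841 + 14684570) = 12·190899411 = 2290792932.

2290792932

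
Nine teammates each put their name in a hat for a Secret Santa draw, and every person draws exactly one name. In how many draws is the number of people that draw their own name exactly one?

Pick the single fixed position: C(9,1) = 9 ways.
The other 8 form a derangement: !8 = 14833.
Total: 9 × 14833 = 133497.

133497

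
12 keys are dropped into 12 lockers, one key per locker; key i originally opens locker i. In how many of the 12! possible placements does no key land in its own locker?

176214841

!12 = 12! · Σ_{k=0}^{12} (-1)^k/k!
= 12! - 12!/1! + 12!/2! - 12!/3! + 12!/4! - 12!/5! + 12!/6! - 12!/7! + 12!/8! - 12!/9! + 12!/10! - 12!/11! + 12!/12!
= 479001600 - 479001600 + 239500800 - 79833600 + 19958400 - 3991680 + 665280 - 95040 + 11880 - 1320 + 132 - 12 + 1
= 176214841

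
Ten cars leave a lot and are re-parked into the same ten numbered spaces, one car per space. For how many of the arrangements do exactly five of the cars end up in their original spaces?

Pick the 5 fixed positions: C(10,5) = 252 ways.
The other 5 form a derangement: !5 = 44.
Total: 252 × 44 = 11088.

11088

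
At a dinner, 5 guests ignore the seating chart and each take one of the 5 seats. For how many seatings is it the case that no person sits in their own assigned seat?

The number of derangements of 5 is !5 = Σ_{k=0}^{5} (-1)^k·5!/k!
= 5! - 5!/1! + 5!/2! - 5!/3! + 5!/4! - 5!/5!
= 120 - 120 + 60 - 20 + 5 - 1
= 44

44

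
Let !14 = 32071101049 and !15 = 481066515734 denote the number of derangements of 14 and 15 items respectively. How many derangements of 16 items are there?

!16 = (16-1)·(!15 + !14) = 15·(481066515734 + 32071101049) = 15·513137616783 = 7697064251745.

7697064251745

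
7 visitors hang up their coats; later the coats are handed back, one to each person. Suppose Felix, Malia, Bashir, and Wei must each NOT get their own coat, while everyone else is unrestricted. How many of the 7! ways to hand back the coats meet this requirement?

2790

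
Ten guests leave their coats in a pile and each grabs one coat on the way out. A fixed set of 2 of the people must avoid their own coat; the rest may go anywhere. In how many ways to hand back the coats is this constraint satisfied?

2943360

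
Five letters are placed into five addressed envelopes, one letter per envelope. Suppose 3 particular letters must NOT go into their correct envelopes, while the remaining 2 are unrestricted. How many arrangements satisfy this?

64

Inclusion-exclusion on the 3 forbidden self-matches:
Σ_{j=0}^{3} (-1)^j C(3,j)(5-j)!
= C(3,0)·5! - C(3,1)·4! + C(3,2)·3! - C(3,3)·2!
= 120 - 72 + 18 - 2
= 64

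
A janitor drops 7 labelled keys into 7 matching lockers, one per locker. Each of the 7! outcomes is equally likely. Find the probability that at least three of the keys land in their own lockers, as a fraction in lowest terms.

407/5040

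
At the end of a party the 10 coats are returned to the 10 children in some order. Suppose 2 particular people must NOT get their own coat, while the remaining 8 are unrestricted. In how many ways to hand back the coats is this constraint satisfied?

2943360

Inclusion-exclusion on the 2 forbidden self-matches:
Σ_{j=0}^{2} (-1)^j C(2,j)(10-j)!
= C(2,0)·10! - C(2,1)·9! + C(2,2)·8!
= 3628800 - 725760 + 40320
= 2943360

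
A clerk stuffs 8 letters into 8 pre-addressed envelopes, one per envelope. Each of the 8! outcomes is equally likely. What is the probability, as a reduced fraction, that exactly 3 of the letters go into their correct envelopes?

11/180

Favorable outcomes: C(8,3)·!5 = 56·44 = 2464.
Total outcomes: 8! = 40320.
Probability = 2464/40320 = 11/180.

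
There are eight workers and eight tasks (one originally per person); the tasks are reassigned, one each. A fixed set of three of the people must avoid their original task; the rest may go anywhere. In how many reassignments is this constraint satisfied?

27240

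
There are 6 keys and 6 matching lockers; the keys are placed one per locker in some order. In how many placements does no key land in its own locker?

265

The number of derangements of 6 is !6 = Σ_{k=0}^{6} (-1)^k·6!/k!
= 6! - 6!/1! + 6!/2! - 6!/3! + 6!/4! - 6!/5! + 6!/6!
= 720 - 720 + 360 - 120 + 30 - 6 + 1
= 265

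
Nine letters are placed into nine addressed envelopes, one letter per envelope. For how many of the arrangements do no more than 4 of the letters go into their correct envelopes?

# with exactly i fixed is C(9,i)·!(9-i); sum over i=0..4:
  i=0: C(9,0)·!9 = 1·133496 = 133496
  i=1: C(9,1)·!8 = 9·14833 = 133497
  i=2: C(9,2)·!7 = 36·1854 = 66744
  i=3: C(9,3)·!6 = 84·265 = 22260
  i=4: C(9,4)·!5 = 126·44 = 5544
Total = 361541.

361541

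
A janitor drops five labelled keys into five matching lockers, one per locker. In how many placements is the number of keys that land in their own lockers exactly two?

20

Pick the 2 fixed positions: C(5,2) = 10 ways.
The other 3 form a derangement: !3 = 2.
Total: 10 × 2 = 20.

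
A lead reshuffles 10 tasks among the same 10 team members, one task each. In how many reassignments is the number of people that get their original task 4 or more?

68914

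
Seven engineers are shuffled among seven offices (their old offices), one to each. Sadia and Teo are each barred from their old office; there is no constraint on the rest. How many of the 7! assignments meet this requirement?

Inclusion-exclusion on the 2 forbidden self-matches:
Σ_{j=0}^{2} (-1)^j C(2,j)(7-j)!
= C(2,0)·7! - C(2,1)·6! + C(2,2)·5!
= 5040 - 1440 + 120
= 3720

3720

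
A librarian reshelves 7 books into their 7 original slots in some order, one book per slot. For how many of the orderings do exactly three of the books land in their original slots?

315

Choose which 3 of the 7 are fixed: C(7,3) = 35.
The other 4 form a derangement: !4 = 9.
Total: 35 × 9 = 315.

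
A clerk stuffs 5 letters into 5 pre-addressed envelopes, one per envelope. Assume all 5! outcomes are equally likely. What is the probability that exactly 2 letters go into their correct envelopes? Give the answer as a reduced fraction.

1/6

Favorable outcomes: C(5,2)·!3 = 10·2 = 20.
Total outcomes: 5! = 120.
Probability = 20/120 = 1/6.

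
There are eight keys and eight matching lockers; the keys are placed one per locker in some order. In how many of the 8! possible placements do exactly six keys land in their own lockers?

28

Choose which 6 of the 8 are fixed: C(8,6) = 28.
The other 2 form a derangement: !2 = 1.
Total: 28 × 1 = 28.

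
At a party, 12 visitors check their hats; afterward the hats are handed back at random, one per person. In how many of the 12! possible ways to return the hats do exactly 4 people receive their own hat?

7342335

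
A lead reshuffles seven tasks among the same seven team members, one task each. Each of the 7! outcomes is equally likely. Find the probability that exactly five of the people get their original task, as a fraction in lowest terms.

1/240

Favorable outcomes: C(7,5)·!2 = 21·1 = 21.
Total outcomes: 7! = 5040.
Probability = 21/5040 = 1/240.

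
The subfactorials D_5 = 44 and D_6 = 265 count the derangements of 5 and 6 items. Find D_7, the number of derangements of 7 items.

1854

D_7 = (7-1)·(D_6 + D_5) = 6·(265 + 44) = 6·309 = 1854.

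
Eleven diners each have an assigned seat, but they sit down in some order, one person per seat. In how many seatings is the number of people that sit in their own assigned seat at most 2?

36711421

# with exactly i fixed is C(11,i)·!(11-i); sum over i=0..2:
  i=0: C(11,0)·!11 = 1·14684570 = 14684570
  i=1: C(11,1)·!10 = 11·1334961 = 14684571
  i=2: C(11,2)·!9 = 55·133496 = 7342280
Total = 36711421.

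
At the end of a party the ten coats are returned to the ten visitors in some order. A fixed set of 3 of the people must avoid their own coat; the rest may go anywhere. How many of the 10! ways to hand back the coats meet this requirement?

2656080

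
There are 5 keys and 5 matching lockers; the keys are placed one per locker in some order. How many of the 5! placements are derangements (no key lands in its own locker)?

!5 is the nearest integer to 5!/e.
5! = 120, and 120/e ≈ 44.15, so !5 = 44.

44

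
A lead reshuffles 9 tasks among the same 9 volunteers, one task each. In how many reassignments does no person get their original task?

133496

By inclusion-exclusion, !9 = Σ (-1)^k · 9!/k! for k=0..9
= 9! - 9!/1! + 9!/2! - 9!/3! + 9!/4! - 9!/5! + 9!/6! - 9!/7! + 9!/8! - 9!/9!
= 362880 - 362880 + 181440 - 60480 + 15120 - 3024 + 504 - 72 + 9 - 1
= 133496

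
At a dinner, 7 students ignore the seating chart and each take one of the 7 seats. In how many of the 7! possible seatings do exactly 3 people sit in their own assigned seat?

Pick the 3 fixed positions: C(7,3) = 35 ways.
The remaining 4 must be deranged: !4 = 9.
Total: 35 × 9 = 315.

315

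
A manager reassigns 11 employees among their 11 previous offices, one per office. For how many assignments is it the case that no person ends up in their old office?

14684570

Recurrence: !11 = 10·(!10 + !9).
!11 = 10·(1334961 + 133496) = 10·1468457 = 14684570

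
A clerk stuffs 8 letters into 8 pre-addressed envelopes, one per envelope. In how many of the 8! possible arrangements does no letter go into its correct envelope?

The number of derangements of 8 is !8 = Σ_{k=0}^{8} (-1)^k·8!/k!
= 8! - 8!/1! + 8!/2! - 8!/3! + 8!/4! - 8!/5! + 8!/6! - 8!/7! + 8!/8!
= 40320 - 40320 + 20160 - 6720 + 1680 - 336 + 56 - 8 + 1
= 14833

14833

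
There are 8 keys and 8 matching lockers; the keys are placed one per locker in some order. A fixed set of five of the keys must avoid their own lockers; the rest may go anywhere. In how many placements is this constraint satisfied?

Let A_j be the event that the j-th constrained one is fixed. By inclusion-exclusion over the 5 events:
Σ_{j=0}^{5} (-1)^j C(5,j)(8-j)!
= C(5,0)·8! - C(5,1)·7! + C(5,2)·6! - C(5,3)·5! + C(5,4)·4! - C(5,5)·3!
= 40320 - 25200 + 7200 - 1200 + 120 - 6
= 21234

21234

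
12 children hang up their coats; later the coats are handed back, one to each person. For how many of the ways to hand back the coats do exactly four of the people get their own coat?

7342335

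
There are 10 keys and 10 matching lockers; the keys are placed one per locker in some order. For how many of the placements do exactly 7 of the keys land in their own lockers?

240

Pick the 7 fixed positions: C(10,7) = 120 ways.
The remaining 3 must be deranged: !3 = 2.
Total: 120 × 2 = 240.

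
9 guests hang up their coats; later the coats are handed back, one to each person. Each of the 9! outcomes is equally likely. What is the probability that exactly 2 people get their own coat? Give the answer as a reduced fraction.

Favorable outcomes: C(9,2)·!7 = 36·1854 = 66744.
Total outcomes: 9! = 362880.
Probability = 66744/362880 = 103/560.

103/560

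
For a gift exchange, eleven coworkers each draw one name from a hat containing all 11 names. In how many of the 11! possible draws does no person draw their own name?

14684570

!11 = 11! · Σ_{k=0}^{11} (-1)^k/k!
= 11! - 11!/1! + 11!/2! - 11!/3! + 11!/4! - 11!/5! + 11!/6! - 11!/7! + 11!/8! - 11!/9! + 11!/10! - 11!/11!
= 39916800 - 39916800 + 19958400 - 6652800 + 1663200 - 332640 + 55440 - 7920 + 990 - 110 + 11 - 1
= 14684570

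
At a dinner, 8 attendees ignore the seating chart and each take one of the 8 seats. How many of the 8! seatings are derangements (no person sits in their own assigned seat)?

14833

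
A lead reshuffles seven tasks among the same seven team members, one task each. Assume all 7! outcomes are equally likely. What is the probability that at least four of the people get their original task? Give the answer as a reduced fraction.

Favorable outcomes: Σ_{i≥4} C(7,i)·!(7-i) = 35·2 + 21·1 + 7·0 + 1·1 = 92.
Total outcomes: 7! = 5040.
Probability = 92/5040 = 23/1260.

23/1260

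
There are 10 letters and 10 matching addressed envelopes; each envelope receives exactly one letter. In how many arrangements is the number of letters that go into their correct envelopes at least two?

# with exactly i fixed is C(10,i)·!(10-i); sum over i=2..10:
  i=2: C(10,2)·!8 = 45·14833 = 667485
  i=3: C(10,3)·!7 = 120·1854 = 222480
  i=4: C(10,4)·!6 = 210·265 = 55650
  i=5: C(10,5)·!5 = 252·44 = 11088
  i=6: C(10,6)·!4 = 210·9 = 1890
  i=7: C(10,7)·!3 = 120·2 = 240
  i=8: C(10,8)·!2 = 45·1 = 45
  i=9: C(10,9)·!1 = 10·0 = 0
  i=10: C(10,10)·!0 = 1·1 = 1
Total = 958879.

958879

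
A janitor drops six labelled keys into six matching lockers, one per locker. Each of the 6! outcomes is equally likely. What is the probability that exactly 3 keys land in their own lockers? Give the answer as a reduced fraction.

Favorable outcomes: C(6,3)·!3 = 20·2 = 40.
Total outcomes: 6! = 720.
Probability = 40/720 = 1/18.

1/18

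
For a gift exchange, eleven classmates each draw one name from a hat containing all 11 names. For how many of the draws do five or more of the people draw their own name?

146114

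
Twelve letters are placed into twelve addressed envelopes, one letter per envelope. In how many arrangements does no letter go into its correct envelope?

176214841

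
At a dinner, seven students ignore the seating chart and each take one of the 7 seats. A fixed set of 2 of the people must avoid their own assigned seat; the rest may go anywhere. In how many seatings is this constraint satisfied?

3720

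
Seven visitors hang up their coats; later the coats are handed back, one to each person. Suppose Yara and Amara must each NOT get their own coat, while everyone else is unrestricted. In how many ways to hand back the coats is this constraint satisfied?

3720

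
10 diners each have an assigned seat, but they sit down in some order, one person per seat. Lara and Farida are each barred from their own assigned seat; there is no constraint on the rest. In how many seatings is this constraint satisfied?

2943360

Let A_j be the event that the j-th constrained one is fixed. By inclusion-exclusion over the 2 events:
Σ_{j=0}^{2} (-1)^j C(2,j)(10-j)!
= C(2,0)·10! - C(2,1)·9! + C(2,2)·8!
= 3628800 - 725760 + 40320
= 2943360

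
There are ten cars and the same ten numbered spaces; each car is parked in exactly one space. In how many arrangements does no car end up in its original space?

By inclusion-exclusion, !10 = Σ (-1)^k · 10!/k! for k=0..10
= 10! - 10!/1! + 10!/2! - 10!/3! + 10!/4! - 10!/5! + 10!/6! - 10!/7! + 10!/8! - 10!/9! + 10!/10!
= 3628800 - 3628800 + 1814400 - 604800 + 151200 - 30240 + 5040 - 720 + 90 - 10 + 1
= 1334961

1334961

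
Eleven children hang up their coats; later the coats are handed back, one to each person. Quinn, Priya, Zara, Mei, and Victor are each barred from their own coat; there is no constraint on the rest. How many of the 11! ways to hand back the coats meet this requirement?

25022880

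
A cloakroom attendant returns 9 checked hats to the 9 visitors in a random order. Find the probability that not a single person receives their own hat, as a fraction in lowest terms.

16687/45360

Favorable outcomes: !9 = 133496.
Total outcomes: 9! = 362880.
Probability = 133496/362880 = 16687/45360.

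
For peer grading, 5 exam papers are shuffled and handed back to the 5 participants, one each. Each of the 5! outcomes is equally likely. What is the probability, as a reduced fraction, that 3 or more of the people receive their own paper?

11/120

Favorable outcomes: Σ_{i≥3} C(5,i)·!(5-i) = 10·1 + 5·0 + 1·1 = 11.
Total outcomes: 5! = 120.
Probability = 11/120 = 11/120.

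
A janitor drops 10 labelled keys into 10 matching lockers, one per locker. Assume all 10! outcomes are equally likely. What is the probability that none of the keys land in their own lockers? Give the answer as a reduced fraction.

Favorable outcomes: !10 = 1334961.
Total outcomes: 10! = 3628800.
Probability = 1334961/3628800 = 16481/44800.

16481/44800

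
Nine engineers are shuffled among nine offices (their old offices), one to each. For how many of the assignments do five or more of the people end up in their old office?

# with exactly i fixed is C(9,i)·!(9-i); sum over i=5..9:
  i=5: C(9,5)·!4 = 126·9 = 1134
  i=6: C(9,6)·!3 = 84·2 = 168
  i=7: C(9,7)·!2 = 36·1 = 36
  i=8: C(9,8)·!1 = 9·0 = 0
  i=9: C(9,9)·!0 = 1·1 = 1
Total = 1339.

1339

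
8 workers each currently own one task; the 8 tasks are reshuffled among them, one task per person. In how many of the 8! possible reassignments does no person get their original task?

14833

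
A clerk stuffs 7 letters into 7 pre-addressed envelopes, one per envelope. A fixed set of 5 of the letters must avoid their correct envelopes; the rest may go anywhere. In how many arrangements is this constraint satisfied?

2428

Inclusion-exclusion on the 5 forbidden self-matches:
Σ_{j=0}^{5} (-1)^j C(5,j)(7-j)!
= C(5,0)·7! - C(5,1)·6! + C(5,2)·5! - C(5,3)·4! + C(5,4)·3! - C(5,5)·2!
= 5040 - 3600 + 1200 - 240 + 30 - 2
= 2428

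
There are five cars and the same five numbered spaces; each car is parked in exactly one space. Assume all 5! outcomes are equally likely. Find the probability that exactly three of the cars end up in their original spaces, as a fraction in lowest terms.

1/12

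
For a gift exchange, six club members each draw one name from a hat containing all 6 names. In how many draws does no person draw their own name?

Use !n = n·!(n-1) + (-1)^n.
!6 = 6·44 + 1 = 265

265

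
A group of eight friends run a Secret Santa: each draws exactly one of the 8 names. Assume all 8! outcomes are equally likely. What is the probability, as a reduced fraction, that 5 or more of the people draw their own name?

Favorable outcomes: Σ_{i≥5} C(8,i)·!(8-i) = 56·2 + 28·1 + 8·0 + 1·1 = 141.
Total outcomes: 8! = 40320.
Probability = 141/40320 = 47/13440.

47/13440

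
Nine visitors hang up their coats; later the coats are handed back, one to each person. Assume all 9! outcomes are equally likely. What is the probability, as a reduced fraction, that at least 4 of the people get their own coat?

6883/362880

Favorable outcomes: Σ_{i≥4} C(9,i)·!(9-i) = 126·44 + 126·9 + 84·2 + 36·1 + 9·0 + 1·1 = 6883.
Total outcomes: 9! = 362880.
Probability = 6883/362880 = 6883/362880.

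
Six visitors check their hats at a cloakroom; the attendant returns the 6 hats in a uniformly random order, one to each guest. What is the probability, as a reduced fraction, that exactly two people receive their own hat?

Favorable outcomes: C(6,2)·!4 = 15·9 = 135.
Total outcomes: 6! = 720.
Probability = 135/720 = 3/16.

3/16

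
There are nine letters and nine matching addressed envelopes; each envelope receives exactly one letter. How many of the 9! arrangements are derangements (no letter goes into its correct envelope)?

!9 = 9! · Σ_{k=0}^{9} (-1)^k/k!
= 9! - 9!/1! + 9!/2! - 9!/3! + 9!/4! - 9!/5! + 9!/6! - 9!/7! + 9!/8! - 9!/9!
= 362880 - 362880 + 181440 - 60480 + 15120 - 3024 + 504 - 72 + 9 - 1
= 133496

133496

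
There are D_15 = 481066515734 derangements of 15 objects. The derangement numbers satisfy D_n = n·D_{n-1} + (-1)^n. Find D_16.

D_16 = 16·481066515734 + 1 = 7697064251745.

7697064251745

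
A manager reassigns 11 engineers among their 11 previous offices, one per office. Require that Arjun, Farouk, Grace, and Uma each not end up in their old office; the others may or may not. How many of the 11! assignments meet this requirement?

27422640

Let A_j be the event that the j-th constrained one is fixed. By inclusion-exclusion over the 4 events:
Σ_{j=0}^{4} (-1)^j C(4,j)(11-j)!
= C(4,0)·11! - C(4,1)·10! + C(4,2)·9! - C(4,3)·8! + C(4,4)·7!
= 39916800 - 14515200 + 2177280 - 161280 + 5040
= 27422640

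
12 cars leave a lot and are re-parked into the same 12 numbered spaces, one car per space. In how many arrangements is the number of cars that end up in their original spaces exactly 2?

88107426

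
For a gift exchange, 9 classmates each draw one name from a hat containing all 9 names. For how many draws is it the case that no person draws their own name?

!9 = 9! · Σ_{k=0}^{9} (-1)^k/k!
= 9! - 9!/1! + 9!/2! - 9!/3! + 9!/4! - 9!/5! + 9!/6! - 9!/7! + 9!/8! - 9!/9!
= 362880 - 362880 + 181440 - 60480 + 15120 - 3024 + 504 - 72 + 9 - 1
= 133496

133496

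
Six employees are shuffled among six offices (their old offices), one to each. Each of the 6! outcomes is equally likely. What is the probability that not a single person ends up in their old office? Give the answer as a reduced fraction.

53/144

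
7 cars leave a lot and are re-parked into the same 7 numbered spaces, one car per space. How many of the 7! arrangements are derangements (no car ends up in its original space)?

The number of derangements of 7 is !7 = Σ_{k=0}^{7} (-1)^k·7!/k!
= 7! - 7!/1! + 7!/2! - 7!/3! + 7!/4! - 7!/5! + 7!/6! - 7!/7!
= 5040 - 5040 + 2520 - 840 + 210 - 42 + 7 - 1
= 1854

1854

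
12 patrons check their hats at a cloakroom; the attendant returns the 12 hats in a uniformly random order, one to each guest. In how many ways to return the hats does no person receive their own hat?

176214841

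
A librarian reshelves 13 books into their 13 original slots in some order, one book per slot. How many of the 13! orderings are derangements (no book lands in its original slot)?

Use !n = (n-1)(!(n-1) + !(n-2)).
!13 = 12·(176214841 + 14684570) = 12·190899411 = 2290792932

2290792932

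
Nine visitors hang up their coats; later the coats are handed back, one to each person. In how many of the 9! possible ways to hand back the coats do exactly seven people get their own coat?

36

Choose which 7 of the 9 are fixed: C(9,7) = 36.
The remaining 2 must be deranged: !2 = 1.
Total: 36 × 1 = 36.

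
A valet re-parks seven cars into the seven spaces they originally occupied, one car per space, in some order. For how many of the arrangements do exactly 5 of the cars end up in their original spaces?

21

Choose which 5 of the 7 are fixed: C(7,5) = 21.
The remaining 2 must be deranged: !2 = 1.
Total: 21 × 1 = 21.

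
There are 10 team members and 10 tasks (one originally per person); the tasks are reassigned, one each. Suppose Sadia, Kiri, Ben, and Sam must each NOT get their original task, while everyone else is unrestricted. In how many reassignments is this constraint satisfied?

Inclusion-exclusion on the 4 forbidden self-matches:
Σ_{j=0}^{4} (-1)^j C(4,j)(10-j)!
= C(4,0)·10! - C(4,1)·9! + C(4,2)·8! - C(4,3)·7! + C(4,4)·6!
= 3628800 - 1451520 + 241920 - 20160 + 720
= 2399760

2399760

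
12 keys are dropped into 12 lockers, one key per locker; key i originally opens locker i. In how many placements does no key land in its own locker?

Recurrence: !12 = 11·(!11 + !10).
!12 = 11·(14684570 + 1334961) = 11·16019531 = 176214841

176214841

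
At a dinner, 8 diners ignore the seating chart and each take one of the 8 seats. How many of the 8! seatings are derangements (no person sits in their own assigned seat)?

14833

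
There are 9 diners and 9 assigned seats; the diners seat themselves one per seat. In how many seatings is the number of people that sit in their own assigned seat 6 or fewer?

362843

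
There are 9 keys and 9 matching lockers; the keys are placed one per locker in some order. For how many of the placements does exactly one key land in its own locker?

Pick the single fixed position: C(9,1) = 9 ways.
The remaining 8 must be deranged: !8 = 14833.
Total: 9 × 14833 = 133497.

133497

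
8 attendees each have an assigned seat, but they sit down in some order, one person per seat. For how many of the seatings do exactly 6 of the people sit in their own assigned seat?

Choose which 6 of the 8 are fixed: C(8,6) = 28.
The remaining 2 must be deranged: !2 = 1.
Total: 28 × 1 = 28.

28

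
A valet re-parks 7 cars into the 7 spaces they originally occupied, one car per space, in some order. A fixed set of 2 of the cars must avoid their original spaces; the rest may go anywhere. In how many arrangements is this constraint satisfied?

3720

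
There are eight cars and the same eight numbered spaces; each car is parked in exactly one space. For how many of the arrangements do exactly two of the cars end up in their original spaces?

Pick the 2 fixed positions: C(8,2) = 28 ways.
The remaining 6 must be deranged: !6 = 265.
Total: 28 × 265 = 7420.

7420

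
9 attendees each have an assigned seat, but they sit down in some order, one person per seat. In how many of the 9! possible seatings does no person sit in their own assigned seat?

133496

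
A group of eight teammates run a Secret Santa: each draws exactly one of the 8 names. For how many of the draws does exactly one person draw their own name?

Choose which one of the 8 is fixed: C(8,1) = 8.
The other 7 form a derangement: !7 = 1854.
Total: 8 × 1854 = 14832.

14832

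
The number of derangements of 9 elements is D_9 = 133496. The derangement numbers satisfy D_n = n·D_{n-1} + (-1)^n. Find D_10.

1334961

D_10 = 10·133496 + 1 = 1334961.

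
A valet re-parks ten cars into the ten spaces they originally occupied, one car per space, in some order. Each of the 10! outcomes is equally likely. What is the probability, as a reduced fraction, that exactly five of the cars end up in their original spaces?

11/3600

Favorable outcomes: C(10,5)·!5 = 252·44 = 11088.
Total outcomes: 10! = 3628800.
Probability = 11088/3628800 = 11/3600.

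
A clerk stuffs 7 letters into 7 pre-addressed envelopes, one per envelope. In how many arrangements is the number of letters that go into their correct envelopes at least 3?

407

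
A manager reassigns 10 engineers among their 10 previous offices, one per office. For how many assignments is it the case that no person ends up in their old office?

Use !n = (n-1)(!(n-1) + !(n-2)).
!10 = 9·(133496 + 14833) = 9·148329 = 1334961

1334961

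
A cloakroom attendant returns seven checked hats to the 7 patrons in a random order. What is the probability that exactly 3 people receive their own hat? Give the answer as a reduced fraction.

Favorable outcomes: C(7,3)·!4 = 35·9 = 315.
Total outcomes: 7! = 5040.
Probability = 315/5040 = 1/16.

1/16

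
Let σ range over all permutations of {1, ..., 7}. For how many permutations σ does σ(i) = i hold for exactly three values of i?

Pick the 3 fixed positions: C(7,3) = 35 ways.
The other 4 form a derangement: !4 = 9.
Total: 35 × 9 = 315.

315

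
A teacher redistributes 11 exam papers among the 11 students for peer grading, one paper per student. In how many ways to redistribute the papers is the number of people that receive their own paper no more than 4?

Sum C(11,i)·!(11-i) for i = 0..4:
  i=0: C(11,0)·!11 = 1·14684570 = 14684570
  i=1: C(11,1)·!10 = 11·1334961 = 14684571
  i=2: C(11,2)·!9 = 55·133496 = 7342280
  i=3: C(11,3)·!8 = 165·14833 = 2447445
  i=4: C(11,4)·!7 = 330·1854 = 611820
Total = 39770686.

39770686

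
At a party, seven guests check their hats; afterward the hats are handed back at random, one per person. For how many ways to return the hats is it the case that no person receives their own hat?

1854

By inclusion-exclusion, !7 = Σ (-1)^k · 7!/k! for k=0..7
= 7! - 7!/1! + 7!/2! - 7!/3! + 7!/4! - 7!/5! + 7!/6! - 7!/7!
= 5040 - 5040 + 2520 - 840 + 210 - 42 + 7 - 1
= 1854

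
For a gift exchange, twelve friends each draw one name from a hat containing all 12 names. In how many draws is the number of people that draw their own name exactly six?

244860

Pick the 6 fixed positions: C(12,6) = 924 ways.
The remaining 6 must be deranged: !6 = 265.
Total: 924 × 265 = 244860.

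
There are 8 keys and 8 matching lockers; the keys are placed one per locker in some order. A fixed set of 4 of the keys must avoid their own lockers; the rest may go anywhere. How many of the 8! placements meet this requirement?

24024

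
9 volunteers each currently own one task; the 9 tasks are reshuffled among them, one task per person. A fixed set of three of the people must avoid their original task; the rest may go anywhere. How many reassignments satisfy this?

256320

Inclusion-exclusion on the 3 forbidden self-matches:
Σ_{j=0}^{3} (-1)^j C(3,j)(9-j)!
= C(3,0)·9! - C(3,1)·8! + C(3,2)·7! - C(3,3)·6!
= 362880 - 120960 + 15120 - 720
= 256320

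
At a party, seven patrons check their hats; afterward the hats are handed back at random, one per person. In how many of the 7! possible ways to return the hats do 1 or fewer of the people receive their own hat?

3709

# with exactly i fixed is C(7,i)·!(7-i); sum over i=0..1:
  i=0: C(7,0)·!7 = 1·1854 = 1854
  i=1: C(7,1)·!6 = 7·265 = 1855
Total = 3709.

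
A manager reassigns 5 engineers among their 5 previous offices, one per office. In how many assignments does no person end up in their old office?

The subfactorial !5 = [5!/e] (nearest integer).
5! = 120, and 120/e ≈ 44.15, so !5 = 44.

44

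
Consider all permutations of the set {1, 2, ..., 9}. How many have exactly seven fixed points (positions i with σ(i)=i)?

Choose which 7 of the 9 are fixed: C(9,7) = 36.
The other 2 form a derangement: !2 = 1.
Total: 36 × 1 = 36.

36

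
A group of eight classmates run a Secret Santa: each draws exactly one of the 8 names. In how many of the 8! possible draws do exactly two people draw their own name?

Choose which 2 of the 8 are fixed: C(8,2) = 28.
The remaining 6 must be deranged: !6 = 265.
Total: 28 × 265 = 7420.

7420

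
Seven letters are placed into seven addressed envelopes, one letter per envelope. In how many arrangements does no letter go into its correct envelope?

1854

!7 = 7! · Σ_{k=0}^{7} (-1)^k/k!
= 7! - 7!/1! + 7!/2! - 7!/3! + 7!/4! - 7!/5! + 7!/6! - 7!/7!
= 5040 - 5040 + 2520 - 840 + 210 - 42 + 7 - 1
= 1854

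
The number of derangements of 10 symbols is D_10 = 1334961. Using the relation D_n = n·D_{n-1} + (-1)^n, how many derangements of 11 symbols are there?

14684570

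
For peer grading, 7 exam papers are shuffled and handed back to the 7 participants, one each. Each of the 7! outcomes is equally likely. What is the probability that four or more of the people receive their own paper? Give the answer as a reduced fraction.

23/1260

Favorable outcomes: Σ_{i≥4} C(7,i)·!(7-i) = 35·2 + 21·1 + 7·0 + 1·1 = 92.
Total outcomes: 7! = 5040.
Probability = 92/5040 = 23/1260.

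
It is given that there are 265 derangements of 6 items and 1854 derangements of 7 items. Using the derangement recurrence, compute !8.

14833

!8 = (8-1)·(!7 + !6) = 7·(1854 + 265) = 7·2119 = 14833.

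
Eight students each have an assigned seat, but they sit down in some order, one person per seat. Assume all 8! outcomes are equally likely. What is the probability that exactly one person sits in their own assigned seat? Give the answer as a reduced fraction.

Favorable outcomes: C(8,1)·!7 = 8·1854 = 14832.
Total outcomes: 8! = 40320.
Probability = 14832/40320 = 103/280.

103/280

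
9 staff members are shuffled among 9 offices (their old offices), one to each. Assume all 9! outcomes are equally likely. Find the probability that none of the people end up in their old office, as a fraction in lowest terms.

16687/45360

Favorable outcomes: !9 = 133496.
Total outcomes: 9! = 362880.
Probability = 133496/362880 = 16687/45360.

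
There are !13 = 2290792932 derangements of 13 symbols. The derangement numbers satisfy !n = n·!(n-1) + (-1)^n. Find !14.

32071101049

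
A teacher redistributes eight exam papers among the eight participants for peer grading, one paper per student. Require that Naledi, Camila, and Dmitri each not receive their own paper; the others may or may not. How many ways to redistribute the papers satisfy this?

27240

Inclusion-exclusion on the 3 forbidden self-matches:
Σ_{j=0}^{3} (-1)^j C(3,j)(8-j)!
= C(3,0)·8! - C(3,1)·7! + C(3,2)·6! - C(3,3)·5!
= 40320 - 15120 + 2160 - 120
= 27240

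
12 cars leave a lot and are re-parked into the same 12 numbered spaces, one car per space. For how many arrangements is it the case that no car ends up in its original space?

176214841

The number of derangements of 12 is !12 = Σ_{k=0}^{12} (-1)^k·12!/k!
= 12! - 12!/1! + 12!/2! - 12!/3! + 12!/4! - 12!/5! + 12!/6! - 12!/7! + 12!/8! - 12!/9! + 12!/10! - 12!/11! + 12!/12!
= 479001600 - 479001600 + 239500800 - 79833600 + 19958400 - 3991680 + 665280 - 95040 + 11880 - 1320 + 132 - 12 + 1
= 176214841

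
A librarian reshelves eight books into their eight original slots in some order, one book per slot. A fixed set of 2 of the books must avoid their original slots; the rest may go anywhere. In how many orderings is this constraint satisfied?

30960

Inclusion-exclusion on the 2 forbidden self-matches:
Σ_{j=0}^{2} (-1)^j C(2,j)(8-j)!
= C(2,0)·8! - C(2,1)·7! + C(2,2)·6!
= 40320 - 10080 + 720
= 30960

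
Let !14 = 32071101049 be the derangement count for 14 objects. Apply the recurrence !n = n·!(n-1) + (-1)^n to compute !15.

481066515734

!15 = 15·32071101049 - 1 = 481066515734.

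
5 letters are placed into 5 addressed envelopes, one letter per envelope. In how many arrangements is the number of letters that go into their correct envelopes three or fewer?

119

# with exactly i fixed is C(5,i)·!(5-i); sum over i=0..3:
  i=0: C(5,0)·!5 = 1·44 = 44
  i=1: C(5,1)·!4 = 5·9 = 45
  i=2: C(5,2)·!3 = 10·2 = 20
  i=3: C(5,3)·!2 = 10·1 = 10
Total = 119.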